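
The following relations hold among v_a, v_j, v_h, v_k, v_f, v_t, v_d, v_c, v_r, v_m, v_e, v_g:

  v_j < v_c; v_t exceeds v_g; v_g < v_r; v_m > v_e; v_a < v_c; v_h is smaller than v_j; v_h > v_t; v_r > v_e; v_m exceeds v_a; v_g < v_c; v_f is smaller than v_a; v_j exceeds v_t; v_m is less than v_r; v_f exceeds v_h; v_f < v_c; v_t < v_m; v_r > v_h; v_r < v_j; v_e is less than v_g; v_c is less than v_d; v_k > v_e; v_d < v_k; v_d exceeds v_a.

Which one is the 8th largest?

Piecing the relations together gives one ordering: v_e < v_g < v_t < v_h < v_f < v_a < v_m < v_r < v_j < v_c < v_d < v_k.
Counting 8 from the largest end gives v_f.

v_f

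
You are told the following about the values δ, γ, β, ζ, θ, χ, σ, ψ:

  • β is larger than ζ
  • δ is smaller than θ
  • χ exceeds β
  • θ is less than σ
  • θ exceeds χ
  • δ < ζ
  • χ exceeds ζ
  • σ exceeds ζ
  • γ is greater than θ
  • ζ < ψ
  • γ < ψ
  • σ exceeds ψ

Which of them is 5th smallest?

θ

The consecutive relations fix a unique order: δ < ζ < β < χ < θ < γ < ψ < σ.
The 5th smallest is θ.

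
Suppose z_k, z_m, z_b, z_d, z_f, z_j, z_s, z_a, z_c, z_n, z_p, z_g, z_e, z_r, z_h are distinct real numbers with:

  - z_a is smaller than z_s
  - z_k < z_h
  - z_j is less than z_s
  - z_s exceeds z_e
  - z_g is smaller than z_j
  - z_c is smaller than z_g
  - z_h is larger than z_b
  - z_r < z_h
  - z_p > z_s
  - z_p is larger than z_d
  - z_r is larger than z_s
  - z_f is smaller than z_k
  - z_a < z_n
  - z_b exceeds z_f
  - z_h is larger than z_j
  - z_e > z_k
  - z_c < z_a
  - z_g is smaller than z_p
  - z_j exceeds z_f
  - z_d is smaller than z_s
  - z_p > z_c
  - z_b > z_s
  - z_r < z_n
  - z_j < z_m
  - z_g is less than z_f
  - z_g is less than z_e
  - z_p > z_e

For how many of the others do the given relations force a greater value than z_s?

5

The elements the relations force above z_s are z_r, z_b, z_h, z_n, z_p — no chain reaches any other.
That is 5.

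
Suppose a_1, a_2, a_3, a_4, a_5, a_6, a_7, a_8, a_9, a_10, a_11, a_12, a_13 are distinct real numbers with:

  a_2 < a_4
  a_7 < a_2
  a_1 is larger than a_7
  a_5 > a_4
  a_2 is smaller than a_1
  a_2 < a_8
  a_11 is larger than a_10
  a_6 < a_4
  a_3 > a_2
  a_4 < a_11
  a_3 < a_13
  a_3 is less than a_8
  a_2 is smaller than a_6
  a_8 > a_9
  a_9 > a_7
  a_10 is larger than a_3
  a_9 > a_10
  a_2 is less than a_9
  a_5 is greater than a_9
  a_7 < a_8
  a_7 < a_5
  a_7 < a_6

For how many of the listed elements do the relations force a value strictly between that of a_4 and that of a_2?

The relations place a_2 below a_4. An element lies strictly between them when it is forced above a_2 and also forced below a_4.
Above a_2: {a_1, a_3, a_6, a_10, a_9, a_8, a_13, a_11, a_5}. Below a_4: {a_7, a_6}.
Intersection: {a_6} — 1.

1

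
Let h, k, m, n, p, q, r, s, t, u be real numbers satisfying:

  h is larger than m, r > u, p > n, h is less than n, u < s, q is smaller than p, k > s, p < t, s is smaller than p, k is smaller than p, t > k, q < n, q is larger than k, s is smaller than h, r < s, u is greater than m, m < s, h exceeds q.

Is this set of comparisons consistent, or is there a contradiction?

consistent

The single ordering m < u < r < s < k < q < h < n < p < t satisfies every listed relation, so no contradiction arises.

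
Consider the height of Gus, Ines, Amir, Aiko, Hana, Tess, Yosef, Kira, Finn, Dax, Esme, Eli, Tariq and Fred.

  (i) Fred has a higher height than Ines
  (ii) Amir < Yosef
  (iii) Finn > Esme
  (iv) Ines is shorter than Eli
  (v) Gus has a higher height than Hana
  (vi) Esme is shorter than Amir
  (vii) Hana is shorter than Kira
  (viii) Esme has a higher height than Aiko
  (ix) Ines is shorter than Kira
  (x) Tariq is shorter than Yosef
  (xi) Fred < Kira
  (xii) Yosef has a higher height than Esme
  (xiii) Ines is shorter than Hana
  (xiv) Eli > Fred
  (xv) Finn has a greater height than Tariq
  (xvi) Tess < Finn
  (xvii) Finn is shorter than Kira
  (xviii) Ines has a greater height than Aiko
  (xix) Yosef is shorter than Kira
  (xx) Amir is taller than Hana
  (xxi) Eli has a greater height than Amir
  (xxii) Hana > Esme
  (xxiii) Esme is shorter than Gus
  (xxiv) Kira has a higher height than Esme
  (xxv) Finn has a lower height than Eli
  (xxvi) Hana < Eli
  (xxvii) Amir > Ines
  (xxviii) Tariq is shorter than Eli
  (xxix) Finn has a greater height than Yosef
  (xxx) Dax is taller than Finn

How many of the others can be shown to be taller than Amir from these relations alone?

5

The elements the relations force above Amir are Yosef, Finn, Dax, Eli, Kira — no chain reaches any other.
That is 5.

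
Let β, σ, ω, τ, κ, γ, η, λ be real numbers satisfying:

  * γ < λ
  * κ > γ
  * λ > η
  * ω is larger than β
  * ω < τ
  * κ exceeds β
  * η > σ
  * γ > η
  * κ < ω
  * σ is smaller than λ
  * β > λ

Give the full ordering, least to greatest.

Nothing is placed below σ, so it is least; from there σ < η; η < γ; γ < λ; λ < β; β < κ; κ < ω; ω < τ, each given directly.

σ < η < γ < λ < β < κ < ω < τ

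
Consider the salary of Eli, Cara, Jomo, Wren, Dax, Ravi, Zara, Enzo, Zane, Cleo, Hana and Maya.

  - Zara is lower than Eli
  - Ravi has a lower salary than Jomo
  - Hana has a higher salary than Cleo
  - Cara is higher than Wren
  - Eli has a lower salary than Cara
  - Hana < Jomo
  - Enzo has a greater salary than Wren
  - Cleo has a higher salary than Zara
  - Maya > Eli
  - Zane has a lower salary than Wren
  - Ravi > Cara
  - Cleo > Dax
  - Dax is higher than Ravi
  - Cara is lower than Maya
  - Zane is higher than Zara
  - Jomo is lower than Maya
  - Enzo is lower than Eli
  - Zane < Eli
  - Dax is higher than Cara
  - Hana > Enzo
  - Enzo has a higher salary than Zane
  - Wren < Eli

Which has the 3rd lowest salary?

Piecing the relations together gives one ordering: Zara < Zane < Wren < Enzo < Eli < Cara < Ravi < Dax < Cleo < Hana < Jomo < Maya.
The 3rd smallest is Wren.

Wren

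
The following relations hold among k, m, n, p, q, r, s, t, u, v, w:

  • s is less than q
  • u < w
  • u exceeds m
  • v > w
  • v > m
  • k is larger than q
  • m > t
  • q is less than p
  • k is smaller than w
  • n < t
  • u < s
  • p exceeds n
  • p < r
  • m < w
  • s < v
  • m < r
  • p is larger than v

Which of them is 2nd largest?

p

Chaining the given pairs: n < t < m < u < s < q < k < w < v < p < r.
Counting 2 from the largest end gives p.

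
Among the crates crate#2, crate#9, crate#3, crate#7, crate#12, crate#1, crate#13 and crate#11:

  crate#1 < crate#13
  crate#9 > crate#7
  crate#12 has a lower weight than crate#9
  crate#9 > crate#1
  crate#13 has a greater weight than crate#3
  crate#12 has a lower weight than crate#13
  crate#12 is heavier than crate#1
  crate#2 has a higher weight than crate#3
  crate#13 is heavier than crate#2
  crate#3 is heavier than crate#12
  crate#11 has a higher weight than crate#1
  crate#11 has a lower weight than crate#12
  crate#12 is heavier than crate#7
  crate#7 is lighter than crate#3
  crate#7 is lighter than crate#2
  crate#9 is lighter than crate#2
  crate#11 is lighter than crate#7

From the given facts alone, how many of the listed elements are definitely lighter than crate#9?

4

The elements the relations force below crate#9 are crate#1, crate#11, crate#7, crate#12 — no chain reaches any other.
That is 4.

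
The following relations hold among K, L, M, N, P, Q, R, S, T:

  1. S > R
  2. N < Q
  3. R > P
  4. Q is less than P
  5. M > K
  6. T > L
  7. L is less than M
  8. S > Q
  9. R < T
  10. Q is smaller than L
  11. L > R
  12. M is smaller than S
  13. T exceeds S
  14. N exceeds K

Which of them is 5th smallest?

Chaining the given pairs: K < N < Q < P < R < L < M < S < T.
Counting 5 from the smallest end gives R.

R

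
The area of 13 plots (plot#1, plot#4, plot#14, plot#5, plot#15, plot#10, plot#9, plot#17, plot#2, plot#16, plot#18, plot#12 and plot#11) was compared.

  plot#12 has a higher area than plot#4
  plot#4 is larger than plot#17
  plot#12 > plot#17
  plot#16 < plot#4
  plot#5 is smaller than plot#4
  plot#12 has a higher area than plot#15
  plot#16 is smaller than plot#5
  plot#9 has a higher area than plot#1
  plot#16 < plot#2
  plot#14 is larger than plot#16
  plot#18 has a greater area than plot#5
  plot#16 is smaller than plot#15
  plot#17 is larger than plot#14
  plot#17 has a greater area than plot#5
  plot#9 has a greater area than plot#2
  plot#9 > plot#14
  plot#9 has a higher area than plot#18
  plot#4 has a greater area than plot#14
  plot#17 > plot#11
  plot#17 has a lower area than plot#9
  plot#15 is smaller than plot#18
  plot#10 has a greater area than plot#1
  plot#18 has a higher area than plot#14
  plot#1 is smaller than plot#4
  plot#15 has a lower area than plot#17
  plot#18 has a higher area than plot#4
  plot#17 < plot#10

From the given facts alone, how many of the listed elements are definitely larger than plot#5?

Directly above plot#5: plot#17, plot#4, plot#18.
One step further: plot#9, plot#12, plot#10 (6 so far).
Nothing else is reachable above plot#5; 6 in all.

6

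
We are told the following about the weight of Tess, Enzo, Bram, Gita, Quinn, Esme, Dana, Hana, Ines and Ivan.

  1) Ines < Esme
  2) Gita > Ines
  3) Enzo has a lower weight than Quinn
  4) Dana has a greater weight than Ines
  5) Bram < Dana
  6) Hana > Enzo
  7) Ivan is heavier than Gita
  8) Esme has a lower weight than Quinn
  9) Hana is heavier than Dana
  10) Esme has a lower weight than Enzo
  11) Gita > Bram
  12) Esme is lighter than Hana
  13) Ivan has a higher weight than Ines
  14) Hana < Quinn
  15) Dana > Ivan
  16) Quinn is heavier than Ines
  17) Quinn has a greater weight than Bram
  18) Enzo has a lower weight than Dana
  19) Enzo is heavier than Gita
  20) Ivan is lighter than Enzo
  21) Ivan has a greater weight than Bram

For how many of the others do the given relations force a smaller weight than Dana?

6

From Dana the given relations immediately reach Bram, Ines, Ivan, Enzo.
From those, Gita, Esme — 6 in total.
Nothing else is reachable below Dana; 6 in all.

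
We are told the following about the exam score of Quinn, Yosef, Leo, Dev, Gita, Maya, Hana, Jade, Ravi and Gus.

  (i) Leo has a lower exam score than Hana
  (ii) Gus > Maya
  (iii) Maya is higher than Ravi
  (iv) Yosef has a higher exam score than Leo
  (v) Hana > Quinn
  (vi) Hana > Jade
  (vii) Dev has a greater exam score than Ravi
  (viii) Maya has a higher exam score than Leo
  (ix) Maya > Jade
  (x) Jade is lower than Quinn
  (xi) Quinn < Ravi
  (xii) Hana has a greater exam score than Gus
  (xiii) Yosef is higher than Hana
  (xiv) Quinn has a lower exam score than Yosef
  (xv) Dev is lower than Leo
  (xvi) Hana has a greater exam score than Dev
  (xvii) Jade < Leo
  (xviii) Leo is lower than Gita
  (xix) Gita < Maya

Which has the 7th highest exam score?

Piecing the relations together gives one ordering: Jade < Quinn < Ravi < Dev < Leo < Gita < Maya < Gus < Hana < Yosef.
Counting 7 from the largest end gives Dev.

Dev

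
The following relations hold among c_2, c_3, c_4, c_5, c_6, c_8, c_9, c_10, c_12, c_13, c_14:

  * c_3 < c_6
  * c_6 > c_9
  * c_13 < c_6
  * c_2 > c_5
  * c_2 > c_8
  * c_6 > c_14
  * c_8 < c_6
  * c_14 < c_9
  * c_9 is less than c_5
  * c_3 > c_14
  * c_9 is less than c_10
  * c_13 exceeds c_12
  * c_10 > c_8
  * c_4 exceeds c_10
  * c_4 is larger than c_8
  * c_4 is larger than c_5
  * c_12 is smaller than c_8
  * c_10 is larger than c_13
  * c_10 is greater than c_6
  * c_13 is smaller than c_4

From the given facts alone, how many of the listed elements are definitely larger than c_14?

7

Directly above c_14: c_9, c_3, c_6.
One step further: c_10, c_5 (5 so far).
One step further: c_2, c_4 (7 so far).
No other element is forced above c_14 by the given relations, so the count is 7.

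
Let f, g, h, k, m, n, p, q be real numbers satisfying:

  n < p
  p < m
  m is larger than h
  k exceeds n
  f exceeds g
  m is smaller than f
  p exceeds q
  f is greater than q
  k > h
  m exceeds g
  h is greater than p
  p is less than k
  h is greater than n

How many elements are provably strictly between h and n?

1

The relations place n below h. An element lies strictly between them when it is forced above n and also forced below h.
Above n: {p, k, m, f}. Below h: {q, p}.
Intersection: {p} — 1.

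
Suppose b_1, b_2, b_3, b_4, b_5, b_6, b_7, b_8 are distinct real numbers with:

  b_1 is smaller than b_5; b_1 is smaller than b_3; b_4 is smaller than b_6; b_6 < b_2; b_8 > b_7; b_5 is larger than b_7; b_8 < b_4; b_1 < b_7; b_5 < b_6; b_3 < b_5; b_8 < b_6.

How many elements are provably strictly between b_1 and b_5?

2

Chaining upward from b_1 reaches: b_7, b_3, b_8, b_4, b_6, b_2.
Chaining downward from b_5 reaches: b_7, b_3.
Strictly between b_1 and b_5 are those in both lists: b_7, b_3 — 2 elements.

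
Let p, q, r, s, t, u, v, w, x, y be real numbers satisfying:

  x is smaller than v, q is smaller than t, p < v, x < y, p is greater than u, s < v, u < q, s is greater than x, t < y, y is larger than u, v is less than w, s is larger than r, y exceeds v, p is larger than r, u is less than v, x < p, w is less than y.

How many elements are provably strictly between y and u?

5

The relations place u below y. An element lies strictly between them when it is forced above u and also forced below y.
Above u: {q, p, v, w, t}. Below y: {x, r, q, s, p, v, w, t}.
Intersection: {q, p, v, w, t} — 5.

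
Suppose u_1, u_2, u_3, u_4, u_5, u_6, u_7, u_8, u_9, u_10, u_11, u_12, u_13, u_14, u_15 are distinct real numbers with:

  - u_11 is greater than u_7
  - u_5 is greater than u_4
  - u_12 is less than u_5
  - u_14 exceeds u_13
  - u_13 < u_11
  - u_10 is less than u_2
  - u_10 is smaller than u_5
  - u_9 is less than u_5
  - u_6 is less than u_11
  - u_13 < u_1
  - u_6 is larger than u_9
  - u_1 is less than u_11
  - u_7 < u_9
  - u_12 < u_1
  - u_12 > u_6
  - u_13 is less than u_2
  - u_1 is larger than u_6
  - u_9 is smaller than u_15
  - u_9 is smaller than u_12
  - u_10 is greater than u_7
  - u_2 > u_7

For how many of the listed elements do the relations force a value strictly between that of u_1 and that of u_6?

1

Chaining upward from u_6 reaches: u_12, u_5, u_11.
Chaining downward from u_1 reaches: u_7, u_9, u_13, u_12.
Strictly between u_6 and u_1 are those in both lists: u_12 — 1 element.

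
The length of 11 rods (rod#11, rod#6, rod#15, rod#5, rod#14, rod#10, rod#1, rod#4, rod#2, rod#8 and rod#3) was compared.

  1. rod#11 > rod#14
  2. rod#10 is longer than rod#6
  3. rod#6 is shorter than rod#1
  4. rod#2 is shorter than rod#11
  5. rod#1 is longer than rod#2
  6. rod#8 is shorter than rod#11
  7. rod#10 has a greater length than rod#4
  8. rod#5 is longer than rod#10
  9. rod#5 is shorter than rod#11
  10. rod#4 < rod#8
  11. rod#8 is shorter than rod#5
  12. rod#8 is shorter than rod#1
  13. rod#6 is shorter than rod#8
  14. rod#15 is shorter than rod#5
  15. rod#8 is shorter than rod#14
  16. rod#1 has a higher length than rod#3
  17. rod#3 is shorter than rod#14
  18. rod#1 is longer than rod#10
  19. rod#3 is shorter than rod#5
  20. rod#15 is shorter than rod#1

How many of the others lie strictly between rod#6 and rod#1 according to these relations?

2

Chaining upward from rod#6 reaches: rod#8, rod#14, rod#10, rod#5, rod#11.
Chaining downward from rod#1 reaches: rod#4, rod#8, rod#15, rod#2, rod#3, rod#10.
Strictly between rod#6 and rod#1 are those in both lists: rod#8, rod#10 — 2 elements.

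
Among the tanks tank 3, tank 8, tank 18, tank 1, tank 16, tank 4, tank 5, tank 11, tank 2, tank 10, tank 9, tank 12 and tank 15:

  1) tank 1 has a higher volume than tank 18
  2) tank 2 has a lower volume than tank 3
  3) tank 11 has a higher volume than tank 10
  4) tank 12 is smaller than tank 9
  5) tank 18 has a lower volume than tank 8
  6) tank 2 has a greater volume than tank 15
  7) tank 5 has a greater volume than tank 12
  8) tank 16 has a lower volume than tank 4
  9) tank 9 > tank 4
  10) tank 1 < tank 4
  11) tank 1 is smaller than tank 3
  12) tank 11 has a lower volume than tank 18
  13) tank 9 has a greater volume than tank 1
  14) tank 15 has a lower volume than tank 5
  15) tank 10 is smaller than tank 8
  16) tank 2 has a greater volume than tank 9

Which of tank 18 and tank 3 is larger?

Link the given pairs in sequence: tank 18 < tank 1; tank 1 < tank 4; tank 4 < tank 9; tank 9 < tank 2; tank 2 < tank 3.
Together: tank 18 < tank 1 < tank 4 < tank 9 < tank 2 < tank 3.
So tank 18 < tank 3; tank 3 is the larger of the two.

tank 3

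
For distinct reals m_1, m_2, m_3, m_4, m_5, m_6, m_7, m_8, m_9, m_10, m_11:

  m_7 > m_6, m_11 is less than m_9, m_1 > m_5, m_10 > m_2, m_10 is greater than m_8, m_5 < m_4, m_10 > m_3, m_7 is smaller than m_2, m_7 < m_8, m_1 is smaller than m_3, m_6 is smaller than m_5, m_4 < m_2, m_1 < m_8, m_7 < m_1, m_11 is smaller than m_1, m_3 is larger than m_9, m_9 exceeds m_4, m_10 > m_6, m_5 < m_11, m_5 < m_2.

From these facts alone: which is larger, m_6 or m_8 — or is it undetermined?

m_8

Link the given pairs in sequence: m_6 < m_5; m_5 < m_11; m_11 < m_1; m_1 < m_8.
Together: m_6 < m_5 < m_11 < m_1 < m_8.
So m_8 is larger.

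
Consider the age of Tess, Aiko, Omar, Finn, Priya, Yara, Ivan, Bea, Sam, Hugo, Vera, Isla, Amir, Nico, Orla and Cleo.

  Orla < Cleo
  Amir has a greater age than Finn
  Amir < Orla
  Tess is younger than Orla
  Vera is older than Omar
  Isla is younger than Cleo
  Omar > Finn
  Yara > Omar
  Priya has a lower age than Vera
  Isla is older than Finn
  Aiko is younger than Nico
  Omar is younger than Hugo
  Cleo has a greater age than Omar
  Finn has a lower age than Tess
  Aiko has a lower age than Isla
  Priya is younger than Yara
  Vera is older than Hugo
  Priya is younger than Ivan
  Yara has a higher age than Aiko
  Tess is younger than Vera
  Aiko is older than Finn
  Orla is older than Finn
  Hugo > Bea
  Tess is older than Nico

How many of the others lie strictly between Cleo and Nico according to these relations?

Chaining upward from Nico reaches: Tess, Orla, Vera.
Chaining downward from Cleo reaches: Finn, Aiko, Omar, Isla, Tess, Amir, Orla.
Strictly between Nico and Cleo are those in both lists: Tess, Orla — 2 elements.

2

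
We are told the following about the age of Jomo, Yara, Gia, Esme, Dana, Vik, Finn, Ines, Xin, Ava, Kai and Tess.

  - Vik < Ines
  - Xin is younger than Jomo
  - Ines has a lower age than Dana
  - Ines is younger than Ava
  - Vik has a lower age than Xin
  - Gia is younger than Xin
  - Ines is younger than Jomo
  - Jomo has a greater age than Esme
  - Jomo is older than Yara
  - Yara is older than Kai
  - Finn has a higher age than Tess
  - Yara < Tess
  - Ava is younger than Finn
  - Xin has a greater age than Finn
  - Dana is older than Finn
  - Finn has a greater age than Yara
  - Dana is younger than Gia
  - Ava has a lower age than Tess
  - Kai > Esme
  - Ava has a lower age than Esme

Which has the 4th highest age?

Piecing the relations together gives one ordering: Vik < Ines < Ava < Esme < Kai < Yara < Tess < Finn < Dana < Gia < Xin < Jomo.
The 4th largest is Dana.

Dana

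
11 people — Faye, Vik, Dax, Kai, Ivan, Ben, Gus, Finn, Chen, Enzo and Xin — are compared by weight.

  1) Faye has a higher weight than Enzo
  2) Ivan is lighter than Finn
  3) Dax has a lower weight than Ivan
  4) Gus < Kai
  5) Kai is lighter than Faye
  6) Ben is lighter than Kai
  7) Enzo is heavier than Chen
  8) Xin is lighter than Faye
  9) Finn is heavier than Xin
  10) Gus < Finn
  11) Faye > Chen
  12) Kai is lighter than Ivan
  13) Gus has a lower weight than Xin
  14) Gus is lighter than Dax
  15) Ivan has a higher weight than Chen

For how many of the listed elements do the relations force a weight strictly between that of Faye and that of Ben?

The relations place Ben below Faye. An element lies strictly between them when it is forced above Ben and also forced below Faye.
Above Ben: {Kai, Ivan, Finn}. Below Faye: {Chen, Enzo, Gus, Xin, Kai}.
Intersection: {Kai} — 1.

1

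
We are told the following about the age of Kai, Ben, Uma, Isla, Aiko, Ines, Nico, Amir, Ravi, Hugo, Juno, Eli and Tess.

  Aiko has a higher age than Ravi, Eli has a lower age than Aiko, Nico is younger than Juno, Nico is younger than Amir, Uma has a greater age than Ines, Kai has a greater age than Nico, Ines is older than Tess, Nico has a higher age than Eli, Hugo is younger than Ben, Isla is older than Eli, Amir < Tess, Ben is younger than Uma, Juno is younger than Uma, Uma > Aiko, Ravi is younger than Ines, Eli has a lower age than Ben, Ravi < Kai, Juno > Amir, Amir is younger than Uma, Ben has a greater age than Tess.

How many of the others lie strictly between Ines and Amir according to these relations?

1

The relations place Amir below Ines. An element lies strictly between them when it is forced above Amir and also forced below Ines.
Above Amir: {Juno, Tess, Ben, Uma}. Below Ines: {Eli, Nico, Ravi, Tess}.
Intersection: {Tess} — 1.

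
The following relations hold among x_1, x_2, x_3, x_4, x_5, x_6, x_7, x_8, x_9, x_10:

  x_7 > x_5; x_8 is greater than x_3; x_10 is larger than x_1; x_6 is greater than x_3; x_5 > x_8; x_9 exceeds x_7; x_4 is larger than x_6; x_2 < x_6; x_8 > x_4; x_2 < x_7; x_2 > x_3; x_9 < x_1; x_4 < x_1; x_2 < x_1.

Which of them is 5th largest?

Piecing the relations together gives one ordering: x_3 < x_2 < x_6 < x_4 < x_8 < x_5 < x_7 < x_9 < x_1 < x_10.
Counting 5 from the largest end gives x_5.

x_5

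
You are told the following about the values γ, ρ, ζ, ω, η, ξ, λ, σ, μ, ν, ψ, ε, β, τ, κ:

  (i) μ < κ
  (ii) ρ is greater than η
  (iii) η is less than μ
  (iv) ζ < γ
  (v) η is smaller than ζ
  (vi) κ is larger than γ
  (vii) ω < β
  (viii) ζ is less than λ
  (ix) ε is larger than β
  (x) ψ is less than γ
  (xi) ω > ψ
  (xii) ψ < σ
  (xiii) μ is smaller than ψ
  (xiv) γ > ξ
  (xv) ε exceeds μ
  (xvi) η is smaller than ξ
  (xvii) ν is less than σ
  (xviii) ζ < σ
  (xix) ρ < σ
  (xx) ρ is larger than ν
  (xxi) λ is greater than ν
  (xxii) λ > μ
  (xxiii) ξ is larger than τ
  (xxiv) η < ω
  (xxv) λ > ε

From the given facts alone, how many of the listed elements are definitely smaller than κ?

The elements the relations force below κ are η, μ, ψ, ζ, τ, ξ, γ — no chain reaches any other.
That is 7.

7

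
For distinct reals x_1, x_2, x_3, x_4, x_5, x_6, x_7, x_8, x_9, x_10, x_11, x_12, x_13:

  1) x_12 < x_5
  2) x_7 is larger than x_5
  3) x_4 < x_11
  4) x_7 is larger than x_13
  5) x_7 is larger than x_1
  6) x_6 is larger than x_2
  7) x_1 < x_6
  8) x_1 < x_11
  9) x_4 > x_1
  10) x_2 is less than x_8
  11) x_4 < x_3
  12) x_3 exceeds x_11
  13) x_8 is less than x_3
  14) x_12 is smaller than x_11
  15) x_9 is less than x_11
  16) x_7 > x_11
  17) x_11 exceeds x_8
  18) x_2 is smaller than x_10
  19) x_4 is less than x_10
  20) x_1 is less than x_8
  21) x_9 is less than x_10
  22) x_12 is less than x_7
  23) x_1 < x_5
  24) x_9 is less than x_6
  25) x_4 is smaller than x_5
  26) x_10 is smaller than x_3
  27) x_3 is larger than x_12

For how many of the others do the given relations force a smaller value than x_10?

The elements the relations force below x_10 are x_1, x_2, x_9, x_4 — no chain reaches any other.
That is 4.

4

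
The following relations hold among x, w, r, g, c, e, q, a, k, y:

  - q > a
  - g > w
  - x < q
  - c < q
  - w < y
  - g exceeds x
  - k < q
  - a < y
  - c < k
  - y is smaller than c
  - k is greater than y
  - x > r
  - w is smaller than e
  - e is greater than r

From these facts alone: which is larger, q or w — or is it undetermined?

q

The relevant relations are w < y; y < c; c < k; k < q.
Together: w < y < c < k < q.
So q is larger.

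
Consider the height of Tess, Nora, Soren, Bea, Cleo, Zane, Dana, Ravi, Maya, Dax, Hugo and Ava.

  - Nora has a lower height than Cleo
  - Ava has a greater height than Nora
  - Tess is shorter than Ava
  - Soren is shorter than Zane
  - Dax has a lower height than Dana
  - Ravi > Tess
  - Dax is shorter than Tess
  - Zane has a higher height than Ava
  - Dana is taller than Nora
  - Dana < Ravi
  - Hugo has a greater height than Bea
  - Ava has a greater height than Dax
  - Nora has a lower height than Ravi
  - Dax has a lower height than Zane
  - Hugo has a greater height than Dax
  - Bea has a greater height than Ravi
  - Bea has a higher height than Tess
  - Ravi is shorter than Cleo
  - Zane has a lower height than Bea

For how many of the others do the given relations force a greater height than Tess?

6

Directly above Tess: Ravi, Ava, Bea.
One step further: Zane, Hugo, Cleo (6 so far).
Nothing else is reachable above Tess; 6 in all.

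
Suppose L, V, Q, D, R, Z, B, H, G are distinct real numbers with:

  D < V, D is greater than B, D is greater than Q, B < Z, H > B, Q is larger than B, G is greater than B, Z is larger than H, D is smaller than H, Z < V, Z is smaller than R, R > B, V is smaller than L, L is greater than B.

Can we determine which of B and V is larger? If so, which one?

The relevant relations are B < Q; Q < D; D < H; H < Z; Z < V.
Chaining these gives B < Q < D < H < Z < V.
So V is larger.

V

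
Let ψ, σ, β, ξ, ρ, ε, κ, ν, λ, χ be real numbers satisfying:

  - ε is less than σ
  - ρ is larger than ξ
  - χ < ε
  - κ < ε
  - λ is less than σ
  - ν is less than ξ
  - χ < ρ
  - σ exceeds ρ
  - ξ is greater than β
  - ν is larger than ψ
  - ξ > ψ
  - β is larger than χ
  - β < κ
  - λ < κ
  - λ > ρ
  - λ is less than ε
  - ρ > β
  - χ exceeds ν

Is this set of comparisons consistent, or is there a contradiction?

The single ordering ψ < ν < χ < β < ξ < ρ < λ < κ < ε < σ satisfies every listed relation, so no contradiction arises.

consistent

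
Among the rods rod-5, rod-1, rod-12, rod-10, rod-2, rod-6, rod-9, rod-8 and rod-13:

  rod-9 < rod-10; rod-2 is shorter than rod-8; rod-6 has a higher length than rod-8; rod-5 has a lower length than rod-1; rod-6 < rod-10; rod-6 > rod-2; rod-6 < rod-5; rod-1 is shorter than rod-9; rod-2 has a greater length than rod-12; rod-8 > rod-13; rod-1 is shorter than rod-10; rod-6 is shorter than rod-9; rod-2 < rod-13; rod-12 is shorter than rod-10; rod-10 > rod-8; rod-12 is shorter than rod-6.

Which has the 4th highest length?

Piecing the relations together gives one ordering: rod-12 < rod-2 < rod-13 < rod-8 < rod-6 < rod-5 < rod-1 < rod-9 < rod-10.
Counting 4 from the largest end gives rod-5.

rod-5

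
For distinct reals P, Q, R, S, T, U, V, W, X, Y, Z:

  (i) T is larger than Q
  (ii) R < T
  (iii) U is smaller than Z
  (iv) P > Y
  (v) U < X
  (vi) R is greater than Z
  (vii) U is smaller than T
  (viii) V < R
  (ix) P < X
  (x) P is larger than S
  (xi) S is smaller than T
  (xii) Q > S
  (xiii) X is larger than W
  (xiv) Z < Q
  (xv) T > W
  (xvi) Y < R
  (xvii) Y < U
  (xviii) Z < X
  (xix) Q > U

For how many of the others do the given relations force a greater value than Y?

7

From Y the given relations immediately reach U, P, R.
From those, Z, Q, X, T — 7 in total.
No other element is forced above Y by the given relations, so the count is 7.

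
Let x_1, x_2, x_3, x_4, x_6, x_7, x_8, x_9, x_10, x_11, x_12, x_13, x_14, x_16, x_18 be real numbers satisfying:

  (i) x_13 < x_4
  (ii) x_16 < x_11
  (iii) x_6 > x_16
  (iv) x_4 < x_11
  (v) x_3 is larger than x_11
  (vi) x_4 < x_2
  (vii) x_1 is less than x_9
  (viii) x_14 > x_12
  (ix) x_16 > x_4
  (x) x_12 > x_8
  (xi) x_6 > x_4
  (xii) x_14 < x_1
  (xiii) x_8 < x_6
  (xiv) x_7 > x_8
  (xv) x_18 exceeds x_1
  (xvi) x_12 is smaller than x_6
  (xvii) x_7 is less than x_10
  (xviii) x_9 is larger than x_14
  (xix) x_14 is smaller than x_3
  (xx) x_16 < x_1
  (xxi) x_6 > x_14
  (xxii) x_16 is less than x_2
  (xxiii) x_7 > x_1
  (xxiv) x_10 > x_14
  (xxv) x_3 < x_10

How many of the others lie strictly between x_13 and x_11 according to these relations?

2

The relations place x_13 below x_11. An element lies strictly between them when it is forced above x_13 and also forced below x_11.
Above x_13: {x_4, x_16, x_1, x_9, x_7, x_3, x_18, x_6, x_10, x_2}. Below x_11: {x_4, x_16}.
Intersection: {x_4, x_16} — 2.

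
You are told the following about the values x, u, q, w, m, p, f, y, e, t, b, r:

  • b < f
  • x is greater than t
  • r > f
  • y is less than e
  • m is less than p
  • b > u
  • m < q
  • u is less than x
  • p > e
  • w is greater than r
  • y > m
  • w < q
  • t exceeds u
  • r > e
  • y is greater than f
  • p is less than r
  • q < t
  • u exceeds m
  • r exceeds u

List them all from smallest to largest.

The consecutive links are each given: m < u; u < b; b < f; f < y; y < e; e < p; p < r; r < w; w < q; q < t; t < x.

m < u < b < f < y < e < p < r < w < q < t < x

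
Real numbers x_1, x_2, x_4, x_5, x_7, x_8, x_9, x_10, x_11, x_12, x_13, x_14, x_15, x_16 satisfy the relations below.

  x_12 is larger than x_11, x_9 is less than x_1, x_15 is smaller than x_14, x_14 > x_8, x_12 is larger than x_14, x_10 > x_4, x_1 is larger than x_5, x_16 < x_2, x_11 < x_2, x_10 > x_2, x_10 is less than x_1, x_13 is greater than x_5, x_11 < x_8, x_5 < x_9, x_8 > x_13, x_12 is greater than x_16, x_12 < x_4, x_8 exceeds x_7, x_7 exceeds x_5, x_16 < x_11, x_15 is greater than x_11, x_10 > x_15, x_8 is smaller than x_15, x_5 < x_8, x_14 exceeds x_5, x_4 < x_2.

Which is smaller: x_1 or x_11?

x_11

Following the relations from x_11: x_11 < x_8 < x_15 < x_14 < x_12 < x_4 < x_2 < x_10 < x_1.
So x_11 < x_1; x_11 is the smaller of the two.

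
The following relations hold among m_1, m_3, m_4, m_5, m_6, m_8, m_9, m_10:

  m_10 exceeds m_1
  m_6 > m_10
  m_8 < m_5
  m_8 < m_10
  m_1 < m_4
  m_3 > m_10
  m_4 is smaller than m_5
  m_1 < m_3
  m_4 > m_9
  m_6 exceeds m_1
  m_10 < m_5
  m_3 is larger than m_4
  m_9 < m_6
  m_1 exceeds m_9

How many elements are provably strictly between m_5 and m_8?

1

Chaining upward from m_8 reaches: m_10, m_6, m_3.
Chaining downward from m_5 reaches: m_9, m_1, m_4, m_10.
Strictly between m_8 and m_5 are those in both lists: m_10 — 1 element.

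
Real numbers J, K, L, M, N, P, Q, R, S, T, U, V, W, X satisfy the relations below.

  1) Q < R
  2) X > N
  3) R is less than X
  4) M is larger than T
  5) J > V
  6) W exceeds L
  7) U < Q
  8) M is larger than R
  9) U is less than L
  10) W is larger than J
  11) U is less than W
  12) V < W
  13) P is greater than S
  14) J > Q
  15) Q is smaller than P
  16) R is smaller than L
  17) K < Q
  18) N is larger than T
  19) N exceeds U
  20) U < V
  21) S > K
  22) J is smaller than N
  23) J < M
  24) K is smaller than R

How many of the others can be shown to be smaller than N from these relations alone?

6

From N the given relations immediately reach U, T, J.
From those, V, Q — 5 in total.
From those, K — 6 in total.
Nothing else is reachable below N; 6 in all.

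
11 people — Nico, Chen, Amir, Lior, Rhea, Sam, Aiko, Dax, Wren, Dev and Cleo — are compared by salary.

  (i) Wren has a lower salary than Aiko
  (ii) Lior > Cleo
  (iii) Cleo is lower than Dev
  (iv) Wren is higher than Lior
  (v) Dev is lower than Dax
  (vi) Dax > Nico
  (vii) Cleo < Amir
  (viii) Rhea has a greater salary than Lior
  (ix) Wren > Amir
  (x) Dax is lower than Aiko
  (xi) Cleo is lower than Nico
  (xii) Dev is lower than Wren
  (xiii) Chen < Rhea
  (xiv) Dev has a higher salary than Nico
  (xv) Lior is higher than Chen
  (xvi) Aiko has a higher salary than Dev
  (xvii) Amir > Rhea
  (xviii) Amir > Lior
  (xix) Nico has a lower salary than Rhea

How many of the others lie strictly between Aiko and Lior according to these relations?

3

Chaining upward from Lior reaches: Rhea, Amir, Wren.
Chaining downward from Aiko reaches: Cleo, Nico, Chen, Dev, Rhea, Amir, Dax, Wren.
Strictly between Lior and Aiko are those in both lists: Rhea, Amir, Wren — 3 elements.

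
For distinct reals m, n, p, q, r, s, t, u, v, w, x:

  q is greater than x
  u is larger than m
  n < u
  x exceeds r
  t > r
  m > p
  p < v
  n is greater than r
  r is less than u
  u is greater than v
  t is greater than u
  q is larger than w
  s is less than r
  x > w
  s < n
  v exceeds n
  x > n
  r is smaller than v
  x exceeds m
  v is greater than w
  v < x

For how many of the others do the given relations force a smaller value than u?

The elements the relations force below u are p, w, s, r, n, m, v — no chain reaches any other.
That is 7.

7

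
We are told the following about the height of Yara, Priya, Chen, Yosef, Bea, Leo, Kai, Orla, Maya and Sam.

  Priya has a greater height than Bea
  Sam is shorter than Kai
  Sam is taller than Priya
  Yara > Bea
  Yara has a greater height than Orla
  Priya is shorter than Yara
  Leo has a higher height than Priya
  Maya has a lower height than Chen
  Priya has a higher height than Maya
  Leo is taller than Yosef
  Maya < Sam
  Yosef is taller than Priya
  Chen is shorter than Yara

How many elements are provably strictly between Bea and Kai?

2

The relations place Bea below Kai. An element lies strictly between them when it is forced above Bea and also forced below Kai.
Above Bea: {Priya, Yosef, Leo, Sam, Yara}. Below Kai: {Maya, Priya, Sam}.
Intersection: {Priya, Sam} — 2.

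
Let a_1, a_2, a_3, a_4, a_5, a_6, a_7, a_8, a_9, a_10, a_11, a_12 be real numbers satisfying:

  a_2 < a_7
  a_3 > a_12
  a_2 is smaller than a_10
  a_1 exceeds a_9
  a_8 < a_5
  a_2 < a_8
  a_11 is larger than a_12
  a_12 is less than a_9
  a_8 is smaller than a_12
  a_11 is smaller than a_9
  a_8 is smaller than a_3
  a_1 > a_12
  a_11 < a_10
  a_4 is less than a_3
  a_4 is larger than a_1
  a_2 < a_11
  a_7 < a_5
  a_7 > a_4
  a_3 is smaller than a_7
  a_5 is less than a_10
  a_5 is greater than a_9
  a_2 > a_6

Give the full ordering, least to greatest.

a_6 < a_2 < a_8 < a_12 < a_11 < a_9 < a_1 < a_4 < a_3 < a_7 < a_5 < a_10

Each adjacent pair is fixed by a given relation: a_6 < a_2; a_2 < a_8; a_8 < a_12; a_12 < a_11; a_11 < a_9; a_9 < a_1; a_1 < a_4; a_4 < a_3; a_3 < a_7; a_7 < a_5; a_5 < a_10. Chaining them end to end gives the full order.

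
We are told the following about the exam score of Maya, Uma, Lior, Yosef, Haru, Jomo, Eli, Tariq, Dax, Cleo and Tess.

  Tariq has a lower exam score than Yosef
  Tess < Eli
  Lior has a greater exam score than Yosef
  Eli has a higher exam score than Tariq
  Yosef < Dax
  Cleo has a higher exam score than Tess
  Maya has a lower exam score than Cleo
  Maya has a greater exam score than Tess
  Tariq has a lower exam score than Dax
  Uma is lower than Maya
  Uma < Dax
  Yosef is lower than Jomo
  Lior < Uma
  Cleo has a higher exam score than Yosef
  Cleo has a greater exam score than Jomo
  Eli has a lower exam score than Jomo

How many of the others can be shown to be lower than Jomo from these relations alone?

4

Directly below Jomo: Eli, Yosef.
One step further: Tess, Tariq (4 so far).
Nothing else is reachable below Jomo; 4 in all.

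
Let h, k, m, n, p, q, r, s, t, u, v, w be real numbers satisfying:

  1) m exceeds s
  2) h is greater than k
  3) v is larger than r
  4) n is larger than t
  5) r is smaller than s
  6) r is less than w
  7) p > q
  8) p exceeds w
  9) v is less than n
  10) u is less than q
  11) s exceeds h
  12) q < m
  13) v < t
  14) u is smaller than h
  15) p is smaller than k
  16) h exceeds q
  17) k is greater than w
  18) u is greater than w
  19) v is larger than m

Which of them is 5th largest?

s

Piecing the relations together gives one ordering: r < w < u < q < p < k < h < s < m < v < t < n.
The 5th largest is s.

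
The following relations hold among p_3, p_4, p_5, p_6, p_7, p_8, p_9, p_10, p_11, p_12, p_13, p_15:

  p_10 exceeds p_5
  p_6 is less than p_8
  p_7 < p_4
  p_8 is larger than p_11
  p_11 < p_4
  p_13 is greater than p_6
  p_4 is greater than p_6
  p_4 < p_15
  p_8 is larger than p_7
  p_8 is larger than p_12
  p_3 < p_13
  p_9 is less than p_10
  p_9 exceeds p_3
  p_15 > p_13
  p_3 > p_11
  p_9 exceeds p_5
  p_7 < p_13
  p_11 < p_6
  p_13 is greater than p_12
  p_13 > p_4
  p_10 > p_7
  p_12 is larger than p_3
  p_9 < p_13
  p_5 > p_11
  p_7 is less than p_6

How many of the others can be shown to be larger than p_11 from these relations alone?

Directly above p_11: p_3, p_5, p_6, p_4, p_8.
One step further: p_9, p_10, p_12, p_13, p_15 (10 so far).
No other element is forced above p_11 by the given relations, so the count is 10.

10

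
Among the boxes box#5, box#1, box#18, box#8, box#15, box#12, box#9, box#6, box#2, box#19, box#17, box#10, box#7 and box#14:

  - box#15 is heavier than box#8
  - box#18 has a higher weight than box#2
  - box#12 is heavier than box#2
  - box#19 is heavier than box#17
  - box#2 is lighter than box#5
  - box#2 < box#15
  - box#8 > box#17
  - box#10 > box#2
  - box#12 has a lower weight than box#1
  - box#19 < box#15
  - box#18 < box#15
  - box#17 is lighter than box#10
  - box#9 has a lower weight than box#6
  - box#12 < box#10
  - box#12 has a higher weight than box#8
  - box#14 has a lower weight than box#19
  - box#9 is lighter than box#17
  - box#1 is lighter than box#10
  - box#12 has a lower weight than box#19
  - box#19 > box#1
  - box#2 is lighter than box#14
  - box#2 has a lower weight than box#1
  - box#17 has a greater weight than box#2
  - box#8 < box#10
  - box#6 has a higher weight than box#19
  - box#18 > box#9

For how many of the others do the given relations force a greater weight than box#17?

The elements the relations force above box#17 are box#8, box#12, box#1, box#19, box#6, box#10, box#15 — no chain reaches any other.
That is 7.

7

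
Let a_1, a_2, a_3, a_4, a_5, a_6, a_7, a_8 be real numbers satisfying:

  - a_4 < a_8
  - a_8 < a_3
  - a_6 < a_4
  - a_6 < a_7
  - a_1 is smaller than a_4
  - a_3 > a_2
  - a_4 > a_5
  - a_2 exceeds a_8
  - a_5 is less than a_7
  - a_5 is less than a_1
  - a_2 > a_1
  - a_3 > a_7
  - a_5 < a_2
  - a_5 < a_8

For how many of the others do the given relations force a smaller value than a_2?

Directly below a_2: a_5, a_1, a_8.
One step further: a_4 (4 so far).
One step further: a_6 (5 so far).
Nothing else is reachable below a_2; 5 in all.

5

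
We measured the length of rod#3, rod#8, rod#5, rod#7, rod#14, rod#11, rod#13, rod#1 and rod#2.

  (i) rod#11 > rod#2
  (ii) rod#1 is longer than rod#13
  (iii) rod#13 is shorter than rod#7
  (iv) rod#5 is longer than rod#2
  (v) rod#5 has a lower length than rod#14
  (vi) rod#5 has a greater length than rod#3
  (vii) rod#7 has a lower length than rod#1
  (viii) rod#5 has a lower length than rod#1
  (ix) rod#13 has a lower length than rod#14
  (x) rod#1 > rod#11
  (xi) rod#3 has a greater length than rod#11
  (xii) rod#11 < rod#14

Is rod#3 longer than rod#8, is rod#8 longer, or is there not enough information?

undetermined

Following every chain through rod#8: nothing is chained to rod#8.
rod#3 is not reached, and no chain runs the other way from rod#3 to rod#8.
So the given relations leave the order of rod#8 and rod#3 undetermined.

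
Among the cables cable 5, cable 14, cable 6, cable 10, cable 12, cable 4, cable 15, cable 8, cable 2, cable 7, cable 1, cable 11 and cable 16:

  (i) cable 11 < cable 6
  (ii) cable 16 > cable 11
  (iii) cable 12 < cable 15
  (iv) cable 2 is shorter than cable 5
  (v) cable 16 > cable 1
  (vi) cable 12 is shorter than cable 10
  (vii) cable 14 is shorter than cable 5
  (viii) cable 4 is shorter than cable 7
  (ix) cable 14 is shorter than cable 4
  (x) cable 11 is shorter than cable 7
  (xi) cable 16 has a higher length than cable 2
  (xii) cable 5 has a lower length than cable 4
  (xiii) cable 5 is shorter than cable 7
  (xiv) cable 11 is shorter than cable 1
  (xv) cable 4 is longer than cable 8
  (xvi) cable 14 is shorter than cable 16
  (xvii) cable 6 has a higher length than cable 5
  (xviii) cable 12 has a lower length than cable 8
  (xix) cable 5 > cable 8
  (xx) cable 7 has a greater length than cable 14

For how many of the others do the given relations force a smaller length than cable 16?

4

From cable 16 the given relations immediately reach cable 11, cable 14, cable 1, cable 2.
No other element is forced below cable 16 by the given relations, so the count is 4.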